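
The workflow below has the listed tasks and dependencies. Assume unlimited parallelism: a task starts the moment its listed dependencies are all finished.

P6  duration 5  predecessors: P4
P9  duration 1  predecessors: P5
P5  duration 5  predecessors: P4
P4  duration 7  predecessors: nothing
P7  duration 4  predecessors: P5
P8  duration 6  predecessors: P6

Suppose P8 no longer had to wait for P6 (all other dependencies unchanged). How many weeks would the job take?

Before: longest chain P4→P6→P8 = 7+5+6 = 18, finish 18.
Without P6→P8, P8's earliest start moves from 12 to 0.
The longest chain is now P4→P5→P7 = 7+5+4 = 16, so the job takes 16 weeks.

16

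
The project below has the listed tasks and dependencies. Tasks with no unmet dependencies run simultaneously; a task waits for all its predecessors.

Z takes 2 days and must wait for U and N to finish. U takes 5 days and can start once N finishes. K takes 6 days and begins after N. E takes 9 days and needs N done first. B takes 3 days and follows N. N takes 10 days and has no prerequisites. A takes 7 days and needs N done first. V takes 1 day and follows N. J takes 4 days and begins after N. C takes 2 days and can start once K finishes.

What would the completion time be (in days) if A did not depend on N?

With the dependency in place, N→E = 10+9 = 19 sets the finish at 19 days.
Without N→A, A's earliest start moves from 10 to 0.
After: N→E = 10+9 = 19 → 19 days.

19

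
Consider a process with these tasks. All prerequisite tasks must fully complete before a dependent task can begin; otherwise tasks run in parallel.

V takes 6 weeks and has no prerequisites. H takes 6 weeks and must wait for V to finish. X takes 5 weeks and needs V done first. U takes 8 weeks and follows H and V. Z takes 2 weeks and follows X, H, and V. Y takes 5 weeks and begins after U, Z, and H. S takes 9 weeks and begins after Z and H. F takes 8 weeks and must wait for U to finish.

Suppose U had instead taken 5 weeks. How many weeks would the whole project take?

25

Actual critical path: V→H→U→F = 6+6+8+8 = 28 ⇒ 28 weeks.
U is on the critical path; changing it to 5 makes that path 25 weeks.
The critical path is still V→H→U→F; finish is now 25 weeks.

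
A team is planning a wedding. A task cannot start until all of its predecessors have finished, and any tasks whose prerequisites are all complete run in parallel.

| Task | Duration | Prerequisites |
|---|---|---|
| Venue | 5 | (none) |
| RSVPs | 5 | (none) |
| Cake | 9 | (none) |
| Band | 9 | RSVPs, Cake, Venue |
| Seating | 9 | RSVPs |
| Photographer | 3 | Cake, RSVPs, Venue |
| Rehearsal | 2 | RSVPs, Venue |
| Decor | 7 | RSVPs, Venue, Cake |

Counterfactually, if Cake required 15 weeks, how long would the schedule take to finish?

The binding path is Cake→Band = 9+9 = 18; finish at 18 weeks.
Cake lies on that path, so at 15 weeks the path becomes 24 weeks.
The critical path is still Cake→Band; finish is now 24 weeks.

24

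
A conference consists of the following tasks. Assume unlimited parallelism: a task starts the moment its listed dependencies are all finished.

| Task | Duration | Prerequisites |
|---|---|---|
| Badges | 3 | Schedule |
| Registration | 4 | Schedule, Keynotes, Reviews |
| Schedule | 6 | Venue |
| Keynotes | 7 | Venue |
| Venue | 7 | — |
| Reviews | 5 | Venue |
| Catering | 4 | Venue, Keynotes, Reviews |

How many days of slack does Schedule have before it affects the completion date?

Critical path: Venue→Keynotes→Registration = 7+7+4 = 18, so the finish is 18 days.
The longest chain containing Schedule totals 17 days.
Float = 18 − 17 = 1.

1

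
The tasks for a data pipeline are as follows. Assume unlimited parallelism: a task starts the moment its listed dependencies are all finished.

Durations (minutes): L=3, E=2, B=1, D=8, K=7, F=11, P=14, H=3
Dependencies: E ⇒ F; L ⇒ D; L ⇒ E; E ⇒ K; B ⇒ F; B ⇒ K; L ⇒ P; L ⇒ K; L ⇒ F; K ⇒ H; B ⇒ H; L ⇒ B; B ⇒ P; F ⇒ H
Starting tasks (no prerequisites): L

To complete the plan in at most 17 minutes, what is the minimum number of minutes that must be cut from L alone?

Current finish: 19 minutes; target: 17.
L is on every critical path, so each minute cut from L cuts the finish by one (this holds down to a finish of 17).
Need 19 − 17 = 2 minutes off L → L becomes 1 minute, finish becomes 17.

2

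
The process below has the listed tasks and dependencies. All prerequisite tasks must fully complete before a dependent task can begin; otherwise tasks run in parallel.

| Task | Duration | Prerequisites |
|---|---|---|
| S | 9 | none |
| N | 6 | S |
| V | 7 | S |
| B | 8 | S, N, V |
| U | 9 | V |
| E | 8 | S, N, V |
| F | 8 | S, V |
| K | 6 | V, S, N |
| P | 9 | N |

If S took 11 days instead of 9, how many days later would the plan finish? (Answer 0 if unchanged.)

2

Critical path before the change: S→V→U = 9+7+9 = 25 giving 25 days.
S lies on that path, so at 11 days the path becomes 27 days.
No other chain overtakes it, so the finish is 27 days.
Change in finish: 27 − 25 = +2 days.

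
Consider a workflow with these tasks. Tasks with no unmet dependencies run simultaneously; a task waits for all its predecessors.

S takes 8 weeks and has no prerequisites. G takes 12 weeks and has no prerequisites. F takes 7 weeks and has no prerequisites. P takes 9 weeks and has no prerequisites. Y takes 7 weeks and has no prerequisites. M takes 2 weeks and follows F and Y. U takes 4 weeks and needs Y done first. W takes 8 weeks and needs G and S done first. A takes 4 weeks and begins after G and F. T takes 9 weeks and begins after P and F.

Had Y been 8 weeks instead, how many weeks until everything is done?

As given, the longest chain is G→W = 12+8 = 20, so the finish is 20 weeks.
The longest path through Y is only 11 weeks, so Y has float 9.
No other chain overtakes it, so the finish is 20 weeks.

20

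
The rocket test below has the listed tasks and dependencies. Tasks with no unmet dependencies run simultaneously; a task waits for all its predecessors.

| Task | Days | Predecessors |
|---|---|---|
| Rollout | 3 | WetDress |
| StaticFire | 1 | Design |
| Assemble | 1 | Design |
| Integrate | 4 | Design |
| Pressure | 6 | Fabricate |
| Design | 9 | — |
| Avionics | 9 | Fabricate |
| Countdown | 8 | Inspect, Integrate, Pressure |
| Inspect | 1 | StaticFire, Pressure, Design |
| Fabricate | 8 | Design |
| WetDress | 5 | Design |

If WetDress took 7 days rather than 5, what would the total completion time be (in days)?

32

Critical path before the change: Design→Fabricate→Pressure→Inspect→Countdown = 9+8+6+1+8 = 32 giving 32 days.
The longest path through WetDress is only 17 days, so WetDress has float 15.
No other chain overtakes it, so the finish is 32 days.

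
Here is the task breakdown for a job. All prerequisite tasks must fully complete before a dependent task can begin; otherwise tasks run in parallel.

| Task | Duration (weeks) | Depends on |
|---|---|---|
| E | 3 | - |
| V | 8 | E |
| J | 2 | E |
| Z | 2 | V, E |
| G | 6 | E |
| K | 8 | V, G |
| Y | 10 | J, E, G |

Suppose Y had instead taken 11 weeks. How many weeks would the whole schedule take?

20

Baseline: E→G→Y = 3+6+10 = 19 → 19 weeks.
Since Y is critical, the +1 change carries straight to that chain (now 20 weeks).
No other chain overtakes it, so the finish is 20 weeks.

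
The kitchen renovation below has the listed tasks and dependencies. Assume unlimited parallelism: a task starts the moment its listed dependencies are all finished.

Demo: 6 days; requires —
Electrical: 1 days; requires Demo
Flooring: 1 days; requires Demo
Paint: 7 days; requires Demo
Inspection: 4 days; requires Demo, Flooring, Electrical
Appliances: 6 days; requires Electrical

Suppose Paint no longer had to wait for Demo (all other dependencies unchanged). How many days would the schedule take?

13

Before: longest chain Demo→Electrical→Appliances = 6+1+6 = 13, finish 13.
Without Demo→Paint, Paint's earliest start moves from 6 to 0.
After: Demo→Electrical→Appliances = 6+1+6 = 13 → 13 days.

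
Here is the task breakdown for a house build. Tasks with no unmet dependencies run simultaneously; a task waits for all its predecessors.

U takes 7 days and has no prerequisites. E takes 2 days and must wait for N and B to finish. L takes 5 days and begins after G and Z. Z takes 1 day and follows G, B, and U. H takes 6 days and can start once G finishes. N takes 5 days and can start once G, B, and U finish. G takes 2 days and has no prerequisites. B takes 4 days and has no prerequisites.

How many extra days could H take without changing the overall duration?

The longest chain is U→N→E = 7+5+2 = 14; overall finish 14 days.
The longest chain containing H totals 8 days.
Float = 14 − 8 = 6.

6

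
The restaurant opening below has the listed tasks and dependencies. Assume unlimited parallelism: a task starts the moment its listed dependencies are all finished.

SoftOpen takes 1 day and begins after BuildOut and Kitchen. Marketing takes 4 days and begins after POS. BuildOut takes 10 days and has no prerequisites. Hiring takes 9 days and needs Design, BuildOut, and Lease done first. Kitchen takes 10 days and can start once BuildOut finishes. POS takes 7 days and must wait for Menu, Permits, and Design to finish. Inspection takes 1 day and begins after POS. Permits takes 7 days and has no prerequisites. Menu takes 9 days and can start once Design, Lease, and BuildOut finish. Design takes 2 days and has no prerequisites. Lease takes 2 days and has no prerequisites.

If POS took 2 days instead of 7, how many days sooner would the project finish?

Baseline: BuildOut→Menu→POS→Marketing = 10+9+7+4 = 30 → 30 days.
POS is on the critical path; changing it to 2 makes that path 25 days.
No other chain overtakes it, so the finish is 25 days.
Change in finish: 25 − 30 = -5 days.

5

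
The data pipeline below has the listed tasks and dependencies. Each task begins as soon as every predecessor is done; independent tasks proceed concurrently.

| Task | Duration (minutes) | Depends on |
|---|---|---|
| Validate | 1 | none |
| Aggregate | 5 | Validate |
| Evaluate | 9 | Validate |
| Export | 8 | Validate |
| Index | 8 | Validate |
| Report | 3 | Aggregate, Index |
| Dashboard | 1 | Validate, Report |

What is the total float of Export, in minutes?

4

The longest chain is Validate→Index→Report→Dashboard = 1+8+3+1 = 13; overall finish 13 minutes.
The longest chain containing Export totals 9 minutes.
Float = 13 − 9 = 4.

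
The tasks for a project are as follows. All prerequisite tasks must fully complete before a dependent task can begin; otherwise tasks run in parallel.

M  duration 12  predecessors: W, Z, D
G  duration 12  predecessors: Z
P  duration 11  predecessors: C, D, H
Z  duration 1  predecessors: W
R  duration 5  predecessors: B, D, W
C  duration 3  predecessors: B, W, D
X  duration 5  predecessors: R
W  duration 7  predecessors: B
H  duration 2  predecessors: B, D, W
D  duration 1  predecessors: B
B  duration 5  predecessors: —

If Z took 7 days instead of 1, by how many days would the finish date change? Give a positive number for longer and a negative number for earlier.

As given, the longest chain is B→W→C→P = 5+7+3+11 = 26, so the finish is 26 days.
Z has 1 day of float (longest path through it is 25).
New critical path: B→W→Z→M = 5+7+7+12 = 31 ⇒ 31 days.
Change in finish: 31 − 26 = +5 days.

5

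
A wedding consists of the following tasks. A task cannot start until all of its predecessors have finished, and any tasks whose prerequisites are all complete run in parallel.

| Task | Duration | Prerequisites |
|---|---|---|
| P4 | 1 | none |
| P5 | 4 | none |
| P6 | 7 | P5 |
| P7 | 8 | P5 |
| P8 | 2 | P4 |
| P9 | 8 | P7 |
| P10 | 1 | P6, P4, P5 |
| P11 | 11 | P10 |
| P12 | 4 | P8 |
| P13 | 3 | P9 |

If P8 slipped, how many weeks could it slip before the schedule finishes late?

16

P5→P6→P10→P11 = 4+7+1+11 = 23 sets the makespan at 23 weeks.
The longest chain containing P8 totals 7 weeks.
So P8 can slip 19 − 3 = 16 weeks.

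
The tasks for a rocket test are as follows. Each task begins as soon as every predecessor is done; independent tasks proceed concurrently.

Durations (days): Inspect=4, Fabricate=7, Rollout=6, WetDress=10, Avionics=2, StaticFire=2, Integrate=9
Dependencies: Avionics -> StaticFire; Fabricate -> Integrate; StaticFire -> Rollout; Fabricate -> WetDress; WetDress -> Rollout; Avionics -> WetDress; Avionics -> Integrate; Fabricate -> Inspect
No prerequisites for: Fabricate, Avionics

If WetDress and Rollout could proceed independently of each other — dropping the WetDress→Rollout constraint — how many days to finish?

Before: longest chain Fabricate→WetDress→Rollout = 7+10+6 = 23, finish 23.
Without WetDress→Rollout, Rollout's earliest start moves from 17 to 4.
The longest chain is now Fabricate→WetDress = 7+10 = 17, so the plan takes 17 days.

17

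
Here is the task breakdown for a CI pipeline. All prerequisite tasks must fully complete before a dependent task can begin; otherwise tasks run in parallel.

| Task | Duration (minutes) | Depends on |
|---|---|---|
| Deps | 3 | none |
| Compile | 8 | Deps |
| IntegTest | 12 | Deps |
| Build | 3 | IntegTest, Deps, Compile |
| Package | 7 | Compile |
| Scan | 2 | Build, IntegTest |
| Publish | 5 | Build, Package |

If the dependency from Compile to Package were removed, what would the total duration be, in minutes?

23

Before: longest chain Deps→Compile→Package→Publish = 3+8+7+5 = 23, finish 23.
Without Compile→Package, Package's earliest start moves from 11 to 0.
After: Deps→IntegTest→Build→Publish = 3+12+3+5 = 23 → 23 minutes.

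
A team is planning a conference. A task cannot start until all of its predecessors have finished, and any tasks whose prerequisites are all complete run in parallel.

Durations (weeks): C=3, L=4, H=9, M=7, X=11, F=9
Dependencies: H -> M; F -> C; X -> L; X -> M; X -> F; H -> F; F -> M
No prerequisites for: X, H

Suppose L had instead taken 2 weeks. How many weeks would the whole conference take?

The binding path is X→F→M = 11+9+7 = 27; finish at 27 weeks.
The longest path through L is only 15 weeks, so L has float 12.
That remains the longest chain; total 27 weeks.

27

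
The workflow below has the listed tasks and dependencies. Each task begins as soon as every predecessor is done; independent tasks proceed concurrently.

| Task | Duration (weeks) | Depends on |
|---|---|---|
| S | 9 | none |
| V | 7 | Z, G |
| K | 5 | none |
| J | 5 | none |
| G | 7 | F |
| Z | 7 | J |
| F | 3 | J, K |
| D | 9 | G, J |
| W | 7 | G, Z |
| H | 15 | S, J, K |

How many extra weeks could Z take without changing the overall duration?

5

Critical path: S→H = 9+15 = 24, so the finish is 24 weeks.
The longest chain containing Z totals 19 weeks.
Float = 24 − 19 = 5.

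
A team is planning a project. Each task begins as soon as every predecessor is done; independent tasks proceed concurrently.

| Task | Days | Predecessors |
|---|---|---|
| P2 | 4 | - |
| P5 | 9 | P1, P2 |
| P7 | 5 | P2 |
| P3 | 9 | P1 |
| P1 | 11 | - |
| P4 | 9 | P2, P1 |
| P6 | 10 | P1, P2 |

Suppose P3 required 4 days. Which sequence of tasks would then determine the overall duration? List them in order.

P1, P6

As given, the longest chain is P1→P6 = 11+10 = 21, so the finish is 21 days.
The longest path through P3 is only 20 days, so P3 has float 1.
That remains the longest chain; total 21 days.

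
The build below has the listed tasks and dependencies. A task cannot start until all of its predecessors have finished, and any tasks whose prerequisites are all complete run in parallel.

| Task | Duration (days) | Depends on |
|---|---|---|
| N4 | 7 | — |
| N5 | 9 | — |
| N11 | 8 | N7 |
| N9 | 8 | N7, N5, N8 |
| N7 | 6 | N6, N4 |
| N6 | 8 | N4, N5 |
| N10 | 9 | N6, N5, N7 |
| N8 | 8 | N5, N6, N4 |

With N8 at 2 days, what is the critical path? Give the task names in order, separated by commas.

As given, the longest chain is N5→N6→N8→N9 = 9+8+8+8 = 33, so the finish is 33 days.
Since N8 is critical, the -6 change carries straight to that chain (now 27 days).
New critical path: N5→N6→N7→N10 = 9+8+6+9 = 32 ⇒ 32 days.

N5, N6, N7, N10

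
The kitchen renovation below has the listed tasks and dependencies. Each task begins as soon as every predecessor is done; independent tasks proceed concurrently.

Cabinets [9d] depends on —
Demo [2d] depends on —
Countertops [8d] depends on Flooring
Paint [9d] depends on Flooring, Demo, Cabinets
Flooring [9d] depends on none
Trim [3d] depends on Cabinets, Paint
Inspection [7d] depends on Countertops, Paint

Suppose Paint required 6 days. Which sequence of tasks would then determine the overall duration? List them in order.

Flooring, Countertops, Inspection

Baseline: Flooring→Paint→Inspection = 9+9+7 = 25 → 25 days.
Paint is on the critical path; changing it to 6 makes that path 22 days.
Now Flooring→Countertops→Inspection = 9+8+7 = 24 is longest, so the finish becomes 24 days.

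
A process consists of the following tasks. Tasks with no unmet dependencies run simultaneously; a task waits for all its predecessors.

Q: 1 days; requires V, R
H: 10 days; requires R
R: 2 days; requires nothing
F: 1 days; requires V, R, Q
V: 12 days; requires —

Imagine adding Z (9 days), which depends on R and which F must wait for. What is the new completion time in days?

14

Originally the plan takes 14 days.
With Z inserted, F now waits for max(V, R, Q, Z).
New critical path: V→Q→F = 12+1+1 = 14 ⇒ 14 days.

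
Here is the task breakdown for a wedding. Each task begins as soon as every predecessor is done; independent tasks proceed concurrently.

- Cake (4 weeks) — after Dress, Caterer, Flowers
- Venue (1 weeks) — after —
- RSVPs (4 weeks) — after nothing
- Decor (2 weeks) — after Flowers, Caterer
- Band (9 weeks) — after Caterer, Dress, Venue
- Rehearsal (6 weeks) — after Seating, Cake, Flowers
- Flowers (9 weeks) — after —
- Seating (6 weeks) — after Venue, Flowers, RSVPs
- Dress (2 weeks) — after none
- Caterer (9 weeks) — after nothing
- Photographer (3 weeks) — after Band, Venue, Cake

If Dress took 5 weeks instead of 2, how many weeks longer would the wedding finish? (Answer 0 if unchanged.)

0

As given, the longest chain is Caterer→Band→Photographer = 9+9+3 = 21, so the finish is 21 weeks.
Dress has 7 weeks of float (longest path through it is 14).
No other chain overtakes it, so the finish is 21 weeks.
Change in finish: 21 − 21 = +0 weeks.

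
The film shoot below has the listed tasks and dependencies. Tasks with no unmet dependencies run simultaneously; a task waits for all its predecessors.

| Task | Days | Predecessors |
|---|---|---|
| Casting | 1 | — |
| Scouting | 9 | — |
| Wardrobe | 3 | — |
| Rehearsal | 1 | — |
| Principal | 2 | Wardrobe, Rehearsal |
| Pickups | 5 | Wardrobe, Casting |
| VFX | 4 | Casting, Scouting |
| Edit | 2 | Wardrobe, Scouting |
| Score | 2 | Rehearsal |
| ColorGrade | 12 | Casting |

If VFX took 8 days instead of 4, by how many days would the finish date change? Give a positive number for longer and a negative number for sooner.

4

Actual critical path: Scouting→VFX = 9+4 = 13 ⇒ 13 days.
VFX is on the critical path; changing it to 8 makes that path 17 days.
No other chain overtakes it, so the finish is 17 days.
Change in finish: 17 − 13 = +4 days.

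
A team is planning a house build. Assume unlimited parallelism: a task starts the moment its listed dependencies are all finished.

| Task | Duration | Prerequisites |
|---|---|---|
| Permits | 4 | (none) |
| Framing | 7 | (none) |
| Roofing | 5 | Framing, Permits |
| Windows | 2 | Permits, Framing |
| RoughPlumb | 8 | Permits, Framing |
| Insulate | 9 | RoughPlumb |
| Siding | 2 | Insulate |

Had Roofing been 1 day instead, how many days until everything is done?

26

Actual critical path: Framing→RoughPlumb→Insulate→Siding = 7+8+9+2 = 26 ⇒ 26 days.
Roofing has 14 days of float (longest path through it is 12).
No other chain overtakes it, so the finish is 26 days.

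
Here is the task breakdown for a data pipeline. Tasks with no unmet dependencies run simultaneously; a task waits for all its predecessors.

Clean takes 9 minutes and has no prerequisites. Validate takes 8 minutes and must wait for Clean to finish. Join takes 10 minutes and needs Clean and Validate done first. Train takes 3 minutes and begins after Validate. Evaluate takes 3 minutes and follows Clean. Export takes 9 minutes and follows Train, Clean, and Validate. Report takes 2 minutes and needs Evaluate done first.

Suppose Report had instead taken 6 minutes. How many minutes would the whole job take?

29

Actual critical path: Clean→Validate→Train→Export = 9+8+3+9 = 29 ⇒ 29 minutes.
The longest path through Report is only 14 minutes, so Report has float 15.
No other chain overtakes it, so the finish is 29 minutes.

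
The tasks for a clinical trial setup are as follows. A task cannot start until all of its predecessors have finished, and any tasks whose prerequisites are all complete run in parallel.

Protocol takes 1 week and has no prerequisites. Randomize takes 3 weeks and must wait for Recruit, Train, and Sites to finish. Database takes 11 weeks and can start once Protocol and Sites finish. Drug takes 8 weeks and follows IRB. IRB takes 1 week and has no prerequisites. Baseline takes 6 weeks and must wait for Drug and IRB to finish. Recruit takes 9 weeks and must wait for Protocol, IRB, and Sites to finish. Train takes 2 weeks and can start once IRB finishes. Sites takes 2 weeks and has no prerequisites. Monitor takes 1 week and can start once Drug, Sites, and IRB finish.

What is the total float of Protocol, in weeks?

2

Critical path: IRB→Drug→Baseline = 1+8+6 = 15, so the finish is 15 weeks.
Protocol finishes as early as 1 and must finish by 3.
So Protocol can slip 3 − 1 = 2 weeks.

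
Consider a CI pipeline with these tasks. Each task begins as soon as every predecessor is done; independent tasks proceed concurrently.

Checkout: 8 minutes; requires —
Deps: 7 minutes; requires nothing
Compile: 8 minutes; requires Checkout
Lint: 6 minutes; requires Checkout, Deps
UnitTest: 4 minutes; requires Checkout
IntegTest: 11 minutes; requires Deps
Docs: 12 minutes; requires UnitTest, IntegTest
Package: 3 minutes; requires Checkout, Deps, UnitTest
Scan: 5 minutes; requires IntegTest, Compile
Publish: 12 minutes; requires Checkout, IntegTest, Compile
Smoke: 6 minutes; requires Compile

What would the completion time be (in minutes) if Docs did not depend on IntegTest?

Before: longest chain Deps→IntegTest→Docs = 7+11+12 = 30, finish 30.
Without IntegTest→Docs, Docs's earliest start moves from 18 to 12.
New critical path: Deps→IntegTest→Publish = 7+11+12 = 30 ⇒ 30 minutes.

30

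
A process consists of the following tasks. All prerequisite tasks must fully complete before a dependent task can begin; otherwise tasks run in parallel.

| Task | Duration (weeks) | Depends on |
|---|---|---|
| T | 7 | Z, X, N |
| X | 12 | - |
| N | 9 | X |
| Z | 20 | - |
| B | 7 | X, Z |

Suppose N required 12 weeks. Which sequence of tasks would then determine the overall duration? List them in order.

As given, the longest chain is X→N→T = 12+9+7 = 28, so the finish is 28 weeks.
Since N is critical, the +3 change carries straight to that chain (now 31 weeks).
The critical path is still X→N→T; finish is now 31 weeks.

X, N, T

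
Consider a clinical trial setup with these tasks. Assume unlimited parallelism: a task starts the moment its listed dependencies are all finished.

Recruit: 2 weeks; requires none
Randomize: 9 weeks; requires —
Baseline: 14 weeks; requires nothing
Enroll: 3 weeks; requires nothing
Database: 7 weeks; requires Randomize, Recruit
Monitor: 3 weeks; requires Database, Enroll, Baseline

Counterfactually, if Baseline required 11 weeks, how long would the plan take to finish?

19

Baseline: Randomize→Database→Monitor = 9+7+3 = 19 → 19 weeks.
The longest path through Baseline is only 17 weeks, so Baseline has float 2.
That remains the longest chain; total 19 weeks.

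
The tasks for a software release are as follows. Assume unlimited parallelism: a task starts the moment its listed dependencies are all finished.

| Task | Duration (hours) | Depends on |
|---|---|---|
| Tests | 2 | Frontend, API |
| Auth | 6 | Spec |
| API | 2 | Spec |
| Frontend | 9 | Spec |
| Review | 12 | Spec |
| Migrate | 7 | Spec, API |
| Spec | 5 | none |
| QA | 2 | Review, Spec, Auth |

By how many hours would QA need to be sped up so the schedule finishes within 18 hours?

Current finish: 19 hours; target: 18.
QA is on every critical path, so each hour cut from QA cuts the finish by one (this holds down to a finish of 18).
Need 19 − 18 = 1 hour off QA → QA becomes 1 hour, finish becomes 18.

1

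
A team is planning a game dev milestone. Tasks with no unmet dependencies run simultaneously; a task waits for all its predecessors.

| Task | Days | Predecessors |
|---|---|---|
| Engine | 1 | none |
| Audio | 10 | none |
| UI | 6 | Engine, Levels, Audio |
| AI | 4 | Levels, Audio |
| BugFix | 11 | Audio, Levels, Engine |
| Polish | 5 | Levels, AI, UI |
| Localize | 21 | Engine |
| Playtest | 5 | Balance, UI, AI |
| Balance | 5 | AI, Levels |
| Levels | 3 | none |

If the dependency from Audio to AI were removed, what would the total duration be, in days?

22

Before: longest chain Audio→AI→Balance→Playtest = 10+4+5+5 = 24, finish 24.
Without Audio→AI, AI's earliest start moves from 10 to 3.
The longest chain is now Engine→Localize = 1+21 = 22, so the project takes 22 days.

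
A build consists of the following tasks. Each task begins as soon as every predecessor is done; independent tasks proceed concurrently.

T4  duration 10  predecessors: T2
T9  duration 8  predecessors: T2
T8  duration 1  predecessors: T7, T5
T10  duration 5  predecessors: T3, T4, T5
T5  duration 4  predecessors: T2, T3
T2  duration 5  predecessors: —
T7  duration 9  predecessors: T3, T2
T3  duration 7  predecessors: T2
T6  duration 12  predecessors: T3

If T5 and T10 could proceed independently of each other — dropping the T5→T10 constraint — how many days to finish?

Before: longest chain T2→T3→T6 = 5+7+12 = 24, finish 24.
Without T5→T10, T10's earliest start moves from 16 to 15.
New critical path: T2→T3→T6 = 5+7+12 = 24 ⇒ 24 days.

24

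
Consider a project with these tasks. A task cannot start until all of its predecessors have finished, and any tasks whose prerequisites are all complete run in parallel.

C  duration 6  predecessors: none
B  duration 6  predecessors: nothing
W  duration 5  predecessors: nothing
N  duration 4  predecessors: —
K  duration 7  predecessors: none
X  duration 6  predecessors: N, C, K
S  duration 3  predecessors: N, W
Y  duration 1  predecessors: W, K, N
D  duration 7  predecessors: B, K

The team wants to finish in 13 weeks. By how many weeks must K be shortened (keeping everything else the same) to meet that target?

Current finish: 14 weeks; target: 13.
K is on every critical path, so each week cut from K cuts the finish by one (this holds down to a finish of 13).
Need 14 − 13 = 1 week off K → K becomes 6 weeks, finish becomes 13.

1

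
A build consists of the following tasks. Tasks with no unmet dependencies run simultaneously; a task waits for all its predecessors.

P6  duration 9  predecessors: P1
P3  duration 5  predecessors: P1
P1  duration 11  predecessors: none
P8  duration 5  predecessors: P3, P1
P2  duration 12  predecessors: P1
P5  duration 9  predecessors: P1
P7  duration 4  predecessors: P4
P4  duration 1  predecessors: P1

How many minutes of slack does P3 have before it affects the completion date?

2

P1→P2 = 11+12 = 23 sets the makespan at 23 minutes.
Longest path through P3: 21 minutes (earliest finish 16, latest finish 18).
Slack of P3 = 13 − 11 = 2 minutes.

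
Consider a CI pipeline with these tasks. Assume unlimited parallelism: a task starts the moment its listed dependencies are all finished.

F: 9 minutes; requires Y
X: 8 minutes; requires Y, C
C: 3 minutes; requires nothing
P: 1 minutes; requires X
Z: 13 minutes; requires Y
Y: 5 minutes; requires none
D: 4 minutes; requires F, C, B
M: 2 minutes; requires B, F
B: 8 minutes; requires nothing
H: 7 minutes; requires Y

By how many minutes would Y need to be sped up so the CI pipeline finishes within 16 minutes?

2

Current finish: 18 minutes; target: 16.
Y is on every critical path, so each minute cut from Y cuts the finish by one (this holds down to a finish of 14).
Need 18 − 16 = 2 minutes off Y → Y becomes 3 minutes, finish becomes 16.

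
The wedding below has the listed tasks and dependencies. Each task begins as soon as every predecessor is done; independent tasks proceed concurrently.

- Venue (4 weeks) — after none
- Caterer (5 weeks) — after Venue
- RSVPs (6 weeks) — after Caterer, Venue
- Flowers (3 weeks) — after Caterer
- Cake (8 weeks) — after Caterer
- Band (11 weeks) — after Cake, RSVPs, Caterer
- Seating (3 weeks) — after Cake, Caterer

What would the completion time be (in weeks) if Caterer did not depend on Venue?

24

Before: longest chain Venue→Caterer→Cake→Band = 4+5+8+11 = 28, finish 28.
Without Venue→Caterer, Caterer's earliest start moves from 4 to 0.
The longest chain is now Caterer→Cake→Band = 5+8+11 = 24, so the project takes 24 weeks.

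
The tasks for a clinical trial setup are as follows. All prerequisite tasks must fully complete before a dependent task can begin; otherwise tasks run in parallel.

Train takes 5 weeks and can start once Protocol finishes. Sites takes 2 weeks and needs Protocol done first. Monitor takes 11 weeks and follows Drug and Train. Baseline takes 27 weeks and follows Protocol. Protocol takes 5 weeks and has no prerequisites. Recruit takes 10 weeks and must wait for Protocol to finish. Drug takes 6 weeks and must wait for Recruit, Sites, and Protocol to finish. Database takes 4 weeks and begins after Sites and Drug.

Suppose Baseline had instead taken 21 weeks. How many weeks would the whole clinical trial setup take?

As given, the longest chain is Protocol→Baseline = 5+27 = 32, so the finish is 32 weeks.
Baseline is on the critical path; changing it to 21 makes that path 26 weeks.
The binding chain switches to Protocol→Recruit→Drug→Monitor = 5+10+6+11 = 32; finish 32 weeks.

32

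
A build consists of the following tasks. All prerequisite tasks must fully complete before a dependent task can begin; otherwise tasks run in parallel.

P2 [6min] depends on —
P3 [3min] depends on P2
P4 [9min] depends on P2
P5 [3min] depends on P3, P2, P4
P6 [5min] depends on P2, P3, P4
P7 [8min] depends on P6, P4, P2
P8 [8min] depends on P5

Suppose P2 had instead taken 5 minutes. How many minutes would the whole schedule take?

27

Actual critical path: P2→P4→P6→P7 = 6+9+5+8 = 28 ⇒ 28 minutes.
Since P2 is critical, the -1 change carries straight to that chain (now 27 minutes).
The critical path is still P2→P4→P6→P7; finish is now 27 minutes.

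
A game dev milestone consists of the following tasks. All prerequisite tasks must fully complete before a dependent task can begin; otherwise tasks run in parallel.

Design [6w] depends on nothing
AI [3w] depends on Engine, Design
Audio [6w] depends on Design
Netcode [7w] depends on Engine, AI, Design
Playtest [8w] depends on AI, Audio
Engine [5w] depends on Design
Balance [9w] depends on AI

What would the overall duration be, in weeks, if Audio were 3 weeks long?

23

Actual critical path: Design→Engine→AI→Balance = 6+5+3+9 = 23 ⇒ 23 weeks.
Audio has 3 weeks of float (longest path through it is 20).
The critical path is still Design→Engine→AI→Balance; finish is now 23 weeks.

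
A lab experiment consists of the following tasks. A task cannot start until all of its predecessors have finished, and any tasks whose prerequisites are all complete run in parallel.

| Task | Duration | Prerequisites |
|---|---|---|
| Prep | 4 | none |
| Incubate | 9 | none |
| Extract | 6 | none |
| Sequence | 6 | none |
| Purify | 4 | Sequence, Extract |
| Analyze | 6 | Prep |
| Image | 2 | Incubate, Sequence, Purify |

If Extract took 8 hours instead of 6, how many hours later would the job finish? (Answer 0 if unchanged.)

2

Baseline: Extract→Purify→Image = 6+4+2 = 12 → 12 hours.
Since Extract is critical, the +2 change carries straight to that chain (now 14 hours).
The critical path is still Extract→Purify→Image; finish is now 14 hours.
Change in finish: 14 − 12 = +2 hours.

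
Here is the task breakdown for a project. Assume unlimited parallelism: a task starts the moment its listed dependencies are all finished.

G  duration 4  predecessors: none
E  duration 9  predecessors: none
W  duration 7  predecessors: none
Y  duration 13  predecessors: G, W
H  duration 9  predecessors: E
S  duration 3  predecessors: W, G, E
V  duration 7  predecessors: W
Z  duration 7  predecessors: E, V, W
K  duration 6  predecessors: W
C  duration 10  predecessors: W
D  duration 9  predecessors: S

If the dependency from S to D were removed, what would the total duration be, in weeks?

With the dependency in place, E→S→D = 9+3+9 = 21 sets the finish at 21 weeks.
Without S→D, D's earliest start moves from 12 to 0.
New critical path: W→V→Z = 7+7+7 = 21 ⇒ 21 weeks.

21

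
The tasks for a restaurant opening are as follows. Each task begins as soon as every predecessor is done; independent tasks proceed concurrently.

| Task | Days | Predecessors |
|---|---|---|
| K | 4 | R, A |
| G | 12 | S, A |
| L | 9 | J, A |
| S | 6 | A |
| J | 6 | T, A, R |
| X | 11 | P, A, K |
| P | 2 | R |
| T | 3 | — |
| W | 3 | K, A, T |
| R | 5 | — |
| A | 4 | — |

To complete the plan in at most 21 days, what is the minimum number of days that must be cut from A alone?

1

Current finish: 22 days; target: 21.
A is on every critical path, so each day cut from A cuts the finish by one (this holds down to a finish of 20).
Need 22 − 21 = 1 day off A → A becomes 3 days, finish becomes 21.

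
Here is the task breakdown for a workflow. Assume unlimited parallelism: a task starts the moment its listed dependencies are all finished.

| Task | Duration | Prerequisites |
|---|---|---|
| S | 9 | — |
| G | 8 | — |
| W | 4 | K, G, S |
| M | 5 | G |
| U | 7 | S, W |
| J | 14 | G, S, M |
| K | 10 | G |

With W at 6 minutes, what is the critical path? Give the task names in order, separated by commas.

Actual critical path: G→K→W→U = 8+10+4+7 = 29 ⇒ 29 minutes.
W lies on that path, so at 6 minutes the path becomes 31 minutes.
That remains the longest chain; total 31 minutes.

G, K, W, U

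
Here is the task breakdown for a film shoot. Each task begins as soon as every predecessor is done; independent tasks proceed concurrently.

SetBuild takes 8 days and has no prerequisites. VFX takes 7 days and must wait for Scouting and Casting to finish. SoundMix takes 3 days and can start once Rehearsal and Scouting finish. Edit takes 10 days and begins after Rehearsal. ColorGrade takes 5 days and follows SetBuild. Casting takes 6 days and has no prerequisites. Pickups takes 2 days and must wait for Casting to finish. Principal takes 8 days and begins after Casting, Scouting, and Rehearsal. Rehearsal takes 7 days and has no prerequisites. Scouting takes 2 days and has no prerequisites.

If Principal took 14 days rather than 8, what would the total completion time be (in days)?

As given, the longest chain is Rehearsal→Edit = 7+10 = 17, so the finish is 17 days.
The longest path through Principal is only 15 days, so Principal has float 2.
Now Rehearsal→Principal = 7+14 = 21 is longest, so the finish becomes 21 days.

21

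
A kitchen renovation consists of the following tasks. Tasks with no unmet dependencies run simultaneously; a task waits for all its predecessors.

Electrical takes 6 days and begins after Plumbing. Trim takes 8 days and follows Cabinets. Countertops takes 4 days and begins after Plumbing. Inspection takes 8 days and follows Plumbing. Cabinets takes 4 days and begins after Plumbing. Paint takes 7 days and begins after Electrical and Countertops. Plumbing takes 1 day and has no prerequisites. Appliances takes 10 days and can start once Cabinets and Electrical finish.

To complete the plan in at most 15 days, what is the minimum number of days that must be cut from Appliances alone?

Current finish: 17 days; target: 15.
Appliances is on every critical path, so each day cut from Appliances cuts the finish by one (this holds down to a finish of 14).
Need 17 − 15 = 2 days off Appliances → Appliances becomes 8 days, finish becomes 15.

2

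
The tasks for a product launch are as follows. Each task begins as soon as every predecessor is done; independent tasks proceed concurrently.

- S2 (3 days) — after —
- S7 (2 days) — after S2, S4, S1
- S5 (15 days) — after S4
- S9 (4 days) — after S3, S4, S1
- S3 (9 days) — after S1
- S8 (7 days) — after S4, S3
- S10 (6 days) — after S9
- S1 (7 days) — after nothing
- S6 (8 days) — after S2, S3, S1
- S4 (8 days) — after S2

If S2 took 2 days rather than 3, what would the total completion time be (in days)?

Critical path before the change: S2→S4→S5 = 3+8+15 = 26 giving 26 days.
S2 is on the critical path; changing it to 2 makes that path 25 days.
The binding chain switches to S1→S3→S9→S10 = 7+9+4+6 = 26; finish 26 days.

26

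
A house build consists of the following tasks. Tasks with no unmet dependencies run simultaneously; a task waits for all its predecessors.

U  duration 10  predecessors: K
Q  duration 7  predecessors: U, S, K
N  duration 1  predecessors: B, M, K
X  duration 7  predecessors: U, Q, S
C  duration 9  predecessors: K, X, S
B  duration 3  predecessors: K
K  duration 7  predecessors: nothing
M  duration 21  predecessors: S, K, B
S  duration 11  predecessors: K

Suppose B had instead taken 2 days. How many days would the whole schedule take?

The binding path is K→S→Q→X→C = 7+11+7+7+9 = 41; finish at 41 days.
The longest path through B is only 32 days, so B has float 9.
That remains the longest chain; total 41 days.

41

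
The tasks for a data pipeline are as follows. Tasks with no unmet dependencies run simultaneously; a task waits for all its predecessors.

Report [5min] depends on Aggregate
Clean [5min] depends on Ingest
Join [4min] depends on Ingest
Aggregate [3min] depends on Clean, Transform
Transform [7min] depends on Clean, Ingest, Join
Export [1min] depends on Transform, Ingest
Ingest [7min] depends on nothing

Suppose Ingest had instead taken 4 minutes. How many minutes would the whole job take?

The binding path is Ingest→Clean→Transform→Aggregate→Report = 7+5+7+3+5 = 27; finish at 27 minutes.
Ingest is on the critical path; changing it to 4 makes that path 24 minutes.
No other chain overtakes it, so the finish is 24 minutes.

24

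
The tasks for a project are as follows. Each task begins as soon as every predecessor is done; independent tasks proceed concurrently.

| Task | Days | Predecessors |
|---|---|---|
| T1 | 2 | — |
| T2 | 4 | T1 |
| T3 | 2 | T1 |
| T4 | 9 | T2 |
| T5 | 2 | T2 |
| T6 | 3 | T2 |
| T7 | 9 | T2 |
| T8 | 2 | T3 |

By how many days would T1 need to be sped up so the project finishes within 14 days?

1

Current finish: 15 days; target: 14.
T1 is on every critical path, so each day cut from T1 cuts the finish by one (this holds down to a finish of 14).
Need 15 − 14 = 1 day off T1 → T1 becomes 1 day, finish becomes 14.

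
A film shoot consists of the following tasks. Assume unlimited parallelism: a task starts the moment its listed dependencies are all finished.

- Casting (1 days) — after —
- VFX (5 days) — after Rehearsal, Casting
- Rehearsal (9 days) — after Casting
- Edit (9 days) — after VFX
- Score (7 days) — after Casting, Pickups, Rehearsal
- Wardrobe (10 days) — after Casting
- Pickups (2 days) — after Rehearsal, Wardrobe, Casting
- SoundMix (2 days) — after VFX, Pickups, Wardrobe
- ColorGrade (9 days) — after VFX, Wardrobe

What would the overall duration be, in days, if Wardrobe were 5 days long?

The binding path is Casting→Rehearsal→VFX→Edit = 1+9+5+9 = 24; finish at 24 days.
The longest path through Wardrobe is only 20 days, so Wardrobe has float 4.
That remains the longest chain; total 24 days.

24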